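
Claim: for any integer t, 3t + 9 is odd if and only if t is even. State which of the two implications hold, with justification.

The biconditional holds.

Forward direction. Suppose 3t + 9 is odd. Since 3 is odd, 3t and t have the same parity, so 3t + 9 ≡ t + 9 (mod 2). As 9 is odd, 3t + 9 is odd exactly when t is even. Thus t is even.

Converse. Suppose t is even; write t = 2j. Then 3t + 9 = 3·(2j) + 9 = 2·3j + 9, which is odd.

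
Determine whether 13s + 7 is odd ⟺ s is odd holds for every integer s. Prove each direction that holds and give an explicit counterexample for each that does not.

Forward direction. This fails: s = 6 gives 13s + 7 = 85, which is odd, but 6 is even, not odd.

Converse. This also fails: s = 1 is odd, but 13s + 7 = 20 is even, not odd.

Neither implication holds.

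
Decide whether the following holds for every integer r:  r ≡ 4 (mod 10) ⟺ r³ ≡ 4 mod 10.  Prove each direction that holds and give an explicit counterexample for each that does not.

Both directions hold.

(⟹) Suppose r ≡ 4 (mod 10). Write r = 10j + 4. Then (10j + 4)³ = 1000j³ + 1200j² + 480j + 64 = 10(100j³ + 120j² + 48j + 6) + 4, so r³ ≡ 4 (mod 10).

(⟸) Conversely, suppose r³ ≡ 4 (mod 10). The only residue r in {0, …, 9} with r³ ≡ 4 (mod 10) is r = 4, so r ≡ 4 (mod 10).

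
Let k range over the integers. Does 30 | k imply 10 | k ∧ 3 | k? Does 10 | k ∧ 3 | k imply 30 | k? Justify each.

The biconditional holds.

[⇒] If 30 ∣ k, write k = 30q. Since 30 = 3·10, k = 10·(3q), so 10 ∣ k; and since 30 = 10·3, k = 3·(10q), so 3 ∣ k.

[⇐] Suppose 10 ∣ k and 3 ∣ k. Any common multiple of 10 and 3 is a multiple of their lcm; here gcd(10, 3) = 1, so lcm(10, 3) = 10·3 = 30, so 30 ∣ k.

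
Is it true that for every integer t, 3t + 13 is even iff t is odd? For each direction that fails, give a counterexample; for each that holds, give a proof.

Equivalent; both directions hold.

[⇒] Suppose 3t + 13 is even. Since 3 is odd, 3t and t have the same parity, so 3t + 13 ≡ t + 13 (mod 2). As 13 is odd, 3t + 13 is even exactly when t is odd. Thus t is odd.

[⇐] Conversely, suppose t is odd; write t = 2j + 1. Then 3t + 13 = 3·(2j + 1) + 13 = 2·3j + 16, which is even.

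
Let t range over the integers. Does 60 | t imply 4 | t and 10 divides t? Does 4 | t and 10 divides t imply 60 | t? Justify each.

Only the forward direction holds.

Converse. This fails: take t = 20. Both 4 ∣ 20 and 10 ∣ 20, yet 20 is not a multiple of 60 (since 20 = 0·60 + 20), so 60 ∤ 20.

Forward direction. If 60 ∣ t, write t = 60q. Since 60 = 15·4, t = 4·(15q), so 4 ∣ t; and since 60 = 6·10, t = 10·(6q), so 10 ∣ t.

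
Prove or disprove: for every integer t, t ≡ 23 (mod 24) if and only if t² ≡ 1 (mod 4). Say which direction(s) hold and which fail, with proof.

Forward direction. Suppose t ≡ 23 (mod 24). Then t² ≡ 23² = 529 (mod 24), and since 4 ∣ 24, also t² ≡ 1 (mod 4).

Converse. This fails: take t = 1. Then 1² = 1 ≡ 1 (mod 4), yet 1 ≡ 1 (mod 24), not 23.

Only the forward direction holds.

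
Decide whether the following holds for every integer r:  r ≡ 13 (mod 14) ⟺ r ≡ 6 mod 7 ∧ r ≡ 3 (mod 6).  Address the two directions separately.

(⟹) This fails: r = 41 gives 41 ≡ 13 (mod 14) but 41 ≡ 5 (mod 6), so the conjunction on the right does not hold.

(⟸) Conversely, if r ≡ 6 (mod 7) and r ≡ 3 (mod 6), then by the Chinese remainder theorem r ≡ 27 (mod 42). Since 27 ≡ 13 (mod 14) and 14 ∣ 42, we get r ≡ 13 (mod 14).

Only the reverse direction holds.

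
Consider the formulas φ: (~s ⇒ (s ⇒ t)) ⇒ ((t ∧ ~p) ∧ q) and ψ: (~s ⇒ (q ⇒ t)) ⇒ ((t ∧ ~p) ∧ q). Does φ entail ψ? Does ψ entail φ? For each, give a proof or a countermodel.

Not equivalent: only (⇒) holds.

(⟹) Assume the antecedent. If p is true, the antecedent cannot hold. If p is false, the antecedent forces (p = F, s = F, t = T, q = T) or (p = F, s = T, t = T, q = T), and the consequent holds there. Either way the consequent holds.

(⟸) This fails. Under p = F, s = F, t = F, q = T, the left side is false but the right side is true.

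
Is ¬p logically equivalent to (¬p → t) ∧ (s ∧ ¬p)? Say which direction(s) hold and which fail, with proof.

(⟸) Assume the antecedent. If p is true, the antecedent cannot hold. If p is false, ¬p reduces to true regardless of the other variables. Either way ¬p holds.

(⟹) This fails. Under p = F, s = F, t = F, the left side is true but the right side is false.

The forward direction fails; the converse holds.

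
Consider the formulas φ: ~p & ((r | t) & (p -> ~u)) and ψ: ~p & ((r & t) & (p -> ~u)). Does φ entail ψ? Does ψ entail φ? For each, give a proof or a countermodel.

Forward direction. This fails. Under u = F, r = T, t = F, p = F, the left side is true but the right side is false.

Converse. Assume the antecedent. If u is true, the antecedent forces (u = T, r = T, t = T, p = F), and ~p & ((r | t) & (p -> ~u)) holds there. If u is false, the antecedent forces (u = F, r = T, t = T, p = F), and ~p & ((r | t) & (p -> ~u)) holds there. Either way ~p & ((r | t) & (p -> ~u)) holds.

(⇒) fails; (⇐) holds.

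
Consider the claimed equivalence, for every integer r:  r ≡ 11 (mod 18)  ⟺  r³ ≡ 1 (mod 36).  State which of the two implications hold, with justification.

Forward direction. This fails: take r = 11. Then 11 ≡ 11 (mod 18), but 11³ = 1331 ≡ 35 (mod 36), not 1.

Converse. This fails: take r = 1. Then 1³ = 1 ≡ 1 (mod 36), yet 1 ≡ 1 (mod 18), not 11.

(⇒) fails and (⇐) fails.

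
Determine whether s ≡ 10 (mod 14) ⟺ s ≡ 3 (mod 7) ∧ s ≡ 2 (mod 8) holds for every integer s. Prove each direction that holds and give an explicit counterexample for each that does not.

Only the converse holds.

[⇒] This fails: s = 24 gives 24 ≡ 10 (mod 14) but 24 ≡ 0 (mod 8), so the conjunction on the right does not hold.

[⇐] Conversely, if s ≡ 3 (mod 7) and s ≡ 2 (mod 8), then by the Chinese remainder theorem s ≡ 10 (mod 56). Since 10 ≡ 10 (mod 14) and 14 ∣ 56, we get s ≡ 10 (mod 14).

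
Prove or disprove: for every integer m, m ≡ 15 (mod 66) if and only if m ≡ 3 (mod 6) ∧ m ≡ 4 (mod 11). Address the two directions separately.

(→) Suppose m ≡ 15 (mod 66); write m = 66j + 15. Since 6 ∣ 66, reducing mod 6 gives m ≡ 15 ≡ 3 (mod 6); since 11 ∣ 66, reducing mod 11 gives m ≡ 15 ≡ 4 (mod 11).

(←) Conversely, if m ≡ 3 (mod 6) and m ≡ 4 (mod 11), then by the Chinese remainder theorem m ≡ 15 (mod 66). This is exactly m ≡ 15 (mod 66).

Both implications hold.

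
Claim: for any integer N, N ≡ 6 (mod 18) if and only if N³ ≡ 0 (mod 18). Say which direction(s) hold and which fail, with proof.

[⇐] This fails: take N = 0. Then 0³ = 0 ≡ 0 (mod 18), yet 0 ≡ 0 (mod 18), not 6.

[⇒] Suppose N ≡ 6 (mod 18). Write N = 18j + 6. Then (18j + 6)³ = 5832j³ + 5832j² + 1944j + 216 = 18(324j³ + 324j² + 108j + 12) + 0, so N³ ≡ 0 (mod 18).

Only the forward implication holds.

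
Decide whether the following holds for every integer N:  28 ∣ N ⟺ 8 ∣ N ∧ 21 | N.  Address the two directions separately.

Converse. Suppose 8 ∣ N and 21 ∣ N. Any common multiple of 8 and 21 is a multiple of their lcm; here gcd(8, 21) = 1, so lcm(8, 21) = 8·21 = 168, so 168 ∣ N. Since 28 ∣ 168, it follows that 28 ∣ N.

Forward direction. This fails: take N = 28. Certainly 28 ∣ 28, but 8 ∤ 28.

The forward direction fails; the converse holds.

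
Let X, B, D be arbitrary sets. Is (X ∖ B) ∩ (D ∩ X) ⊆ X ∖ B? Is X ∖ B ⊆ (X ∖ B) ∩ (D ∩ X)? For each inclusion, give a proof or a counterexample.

(⟸) This inclusion fails. Take X = {1}, B = ∅, D = ∅; then 1 ∈ X ∖ B but 1 ∉ (X ∖ B) ∩ (D ∩ X).

(⟹) Let x ∈ (X ∖ B) ∩ (D ∩ X). Then x ∈ X ∩ D and x ∉ B, from which x ∈ X ∖ B.

The sets are not equal: only the forward inclusion holds.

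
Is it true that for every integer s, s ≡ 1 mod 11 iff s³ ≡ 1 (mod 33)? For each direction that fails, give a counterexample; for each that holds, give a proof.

Not equivalent: only (⇐) holds.

[⇒] This fails: take s = 12. Then 12 ≡ 1 (mod 11), but 12³ = 1728 ≡ 12 (mod 33), not 1.

[⇐] Conversely, the residues r modulo 33 with r³ ≡ 1 (mod 33) are exactly {1}, and each is ≡ 1 (mod 11).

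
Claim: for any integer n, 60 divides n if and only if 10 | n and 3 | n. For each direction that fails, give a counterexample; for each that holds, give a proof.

(⇒) If 60 ∣ n, write n = 60q. Since 60 = 6·10, n = 10·(6q), so 10 ∣ n; and since 60 = 20·3, n = 3·(20q), so 3 ∣ n.

(⇐) This fails: take n = 30. Both 10 ∣ 30 and 3 ∣ 30, yet 30 is not a multiple of 60 (since 30 = 0·60 + 30), so 60 ∤ 30.

(⇒) holds; (⇐) fails.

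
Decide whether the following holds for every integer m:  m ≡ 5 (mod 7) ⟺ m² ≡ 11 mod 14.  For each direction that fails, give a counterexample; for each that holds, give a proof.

Both directions fail.

(→) This fails: take m = 12. Then 12 ≡ 5 (mod 7), but 12² = 144 ≡ 4 (mod 14), not 11.

(←) This fails: take m = 9. Then 9² = 81 ≡ 11 (mod 14), yet 9 ≡ 2 (mod 7), not 5.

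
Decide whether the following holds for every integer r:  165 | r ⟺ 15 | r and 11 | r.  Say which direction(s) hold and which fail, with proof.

Converse. Suppose 15 ∣ r and 11 ∣ r. Any common multiple of 15 and 11 is a multiple of their lcm; here gcd(15, 11) = 1, so lcm(15, 11) = 15·11 = 165, so 165 ∣ r.

Forward direction. If 165 ∣ r, write r = 165q. Since 165 = 11·15, r = 15·(11q), so 15 ∣ r; and since 165 = 15·11, r = 11·(15q), so 11 ∣ r.

The biconditional holds.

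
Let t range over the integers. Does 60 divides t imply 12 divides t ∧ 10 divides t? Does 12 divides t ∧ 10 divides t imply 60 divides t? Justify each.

Forward direction. If 60 ∣ t, write t = 60q. Since 60 = 5·12, t = 12·(5q), so 12 ∣ t; and since 60 = 6·10, t = 10·(6q), so 10 ∣ t.

Converse. Suppose 12 ∣ t and 10 ∣ t. Any common multiple of 12 and 10 is a multiple of their lcm; here lcm(12, 10) = 12·10/gcd(12, 10) = 120/2 = 60, so 60 ∣ t.

Both directions hold; the statement is true.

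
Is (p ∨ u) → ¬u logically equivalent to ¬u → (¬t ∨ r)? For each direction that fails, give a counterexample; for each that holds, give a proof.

Neither implication holds.

(⟹) This fails. Under p = F, r = F, t = T, u = F, the left side is true but the right side is false.

(⟸) This fails. Under p = F, r = F, t = F, u = T, the left side is false but the right side is true.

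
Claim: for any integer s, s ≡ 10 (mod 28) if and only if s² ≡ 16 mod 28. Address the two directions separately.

Only the forward direction holds.

[⇒] Suppose s ≡ 10 (mod 28). Write s = 28j + 10. Then (28j + 10)² = 784j² + 560j + 100 = 28(28j² + 20j + 3) + 16, so s² ≡ 16 (mod 28).

[⇐] This fails: take s = 4. Then 4² = 16 ≡ 16 (mod 28), yet 4 ≡ 4 (mod 28), not 10.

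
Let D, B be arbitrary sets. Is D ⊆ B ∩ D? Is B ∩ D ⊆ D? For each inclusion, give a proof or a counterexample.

Forward inclusion. This inclusion fails. Take D = {1}, B = ∅; then 1 ∈ D but 1 ∉ B ∩ D.

Reverse inclusion. Let x ∈ B ∩ D. Then x ∈ D ∩ B, from which x ∈ D.

The sets are not equal: only the reverse inclusion holds.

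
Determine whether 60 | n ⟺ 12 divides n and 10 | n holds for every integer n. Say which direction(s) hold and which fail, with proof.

(→) If 60 ∣ n, write n = 60q. Since 60 = 5·12, n = 12·(5q), so 12 ∣ n; and since 60 = 6·10, n = 10·(6q), so 10 ∣ n.

(←) Suppose 12 ∣ n and 10 ∣ n. Any common multiple of 12 and 10 is a multiple of their lcm; here lcm(12, 10) = 12·10/gcd(12, 10) = 120/2 = 60, so 60 ∣ n.

Both directions hold.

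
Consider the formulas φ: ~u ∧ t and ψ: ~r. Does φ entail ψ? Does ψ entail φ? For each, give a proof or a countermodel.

(⇒) This fails. Under u = F, r = T, t = T, the left side is true but the right side is false.

(⇐) This fails. Under u = F, r = F, t = F, the left side is false but the right side is true.

Neither direction holds.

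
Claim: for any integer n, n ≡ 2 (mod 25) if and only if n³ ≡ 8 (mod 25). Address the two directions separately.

Equivalent; both directions hold.

(⇐) Suppose n³ ≡ 8 (mod 25). The only residue r in {0, …, 24} with r³ ≡ 8 (mod 25) is r = 2, so n ≡ 2 (mod 25).

(⇒) Suppose n ≡ 2 (mod 25). Write n = 25j + 2. Then (25j + 2)³ = 15625j³ + 3750j² + 300j + 8 = 25(625j³ + 150j² + 12j) + 8, so n³ ≡ 8 (mod 25).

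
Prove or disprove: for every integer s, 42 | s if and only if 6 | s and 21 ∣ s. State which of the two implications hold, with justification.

Equivalent; both directions hold.

(⟸) Suppose 6 ∣ s and 21 ∣ s. Any common multiple of 6 and 21 is a multiple of their lcm; here lcm(6, 21) = 6·21/gcd(6, 21) = 126/3 = 42, so 42 ∣ s.

(⟹) If 42 ∣ s, write s = 42q. Since 42 = 7·6, s = 6·(7q), so 6 ∣ s; and since 42 = 2·21, s = 21·(2q), so 21 ∣ s.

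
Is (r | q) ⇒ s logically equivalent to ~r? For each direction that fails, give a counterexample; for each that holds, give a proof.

Both directions fail.

(→) This fails. Under s = T, r = T, q = F, the left side is true but the right side is false.

(←) This fails. Under s = F, r = F, q = T, the left side is false but the right side is true.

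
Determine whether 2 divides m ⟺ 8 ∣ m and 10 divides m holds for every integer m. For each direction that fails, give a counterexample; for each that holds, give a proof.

(⇒) fails; (⇐) holds.

(⟹) This fails: take m = 2. Certainly 2 ∣ 2, but 8 ∤ 2.

(⟸) Suppose 8 ∣ m and 10 ∣ m. Any common multiple of 8 and 10 is a multiple of their lcm; here lcm(8, 10) = 8·10/gcd(8, 10) = 80/2 = 40, so 40 ∣ m. Since 2 ∣ 40, it follows that 2 ∣ m.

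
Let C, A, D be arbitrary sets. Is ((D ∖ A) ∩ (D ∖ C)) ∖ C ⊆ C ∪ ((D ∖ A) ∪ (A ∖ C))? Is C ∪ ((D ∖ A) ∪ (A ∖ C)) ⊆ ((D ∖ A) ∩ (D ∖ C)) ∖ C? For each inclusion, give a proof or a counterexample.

(⊆) holds; (⊇) fails.

Forward inclusion. Let x ∈ ((D ∖ A) ∩ (D ∖ C)) ∖ C. Then x ∈ D and x ∉ C, A, from which x ∈ C ∪ ((D ∖ A) ∪ (A ∖ C)).

Reverse inclusion. This inclusion fails. Take C = {1}, A = ∅, D = ∅; then 1 ∈ C ∪ ((D ∖ A) ∪ (A ∖ C)) but 1 ∉ ((D ∖ A) ∩ (D ∖ C)) ∖ C.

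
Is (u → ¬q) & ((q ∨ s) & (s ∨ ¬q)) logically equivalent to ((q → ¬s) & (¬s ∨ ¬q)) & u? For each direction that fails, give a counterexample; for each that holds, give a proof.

(⇒) fails and (⇐) fails.

Forward direction. This fails. Under s = T, u = F, q = F, the left side is true but the right side is false.

Converse. This fails. Under s = F, u = T, q = F, the left side is false but the right side is true.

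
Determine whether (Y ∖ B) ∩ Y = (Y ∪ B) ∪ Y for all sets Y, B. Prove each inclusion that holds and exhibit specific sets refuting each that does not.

(⊆) Let x ∈ (Y ∖ B) ∩ Y. Then x ∈ Y and x ∉ B, from which x ∈ (Y ∪ B) ∪ Y.

(⊇) This inclusion fails. Take Y = ∅, B = {1}; then 1 ∈ (Y ∪ B) ∪ Y but 1 ∉ (Y ∖ B) ∩ Y.

(⊆) holds; (⊇) fails.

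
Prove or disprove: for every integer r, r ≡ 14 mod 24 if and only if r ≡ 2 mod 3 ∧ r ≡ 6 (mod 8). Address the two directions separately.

The biconditional holds.

[⇒] Suppose r ≡ 14 (mod 24); write r = 24j + 14. Since 3 ∣ 24, reducing mod 3 gives r ≡ 14 ≡ 2 (mod 3); since 8 ∣ 24, reducing mod 8 gives r ≡ 14 ≡ 6 (mod 8).

[⇐] Conversely, if r ≡ 2 (mod 3) and r ≡ 6 (mod 8), then by the Chinese remainder theorem r ≡ 14 (mod 24). This is exactly r ≡ 14 (mod 24).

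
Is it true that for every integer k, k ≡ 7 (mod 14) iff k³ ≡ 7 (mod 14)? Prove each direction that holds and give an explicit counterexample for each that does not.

[⇐] Suppose k³ ≡ 7 (mod 14). The only residue r in {0, …, 13} with r³ ≡ 7 (mod 14) is r = 7, so k ≡ 7 (mod 14).

[⇒] Suppose k ≡ 7 (mod 14). Write k = 14j + 7. Then (14j + 7)³ = 2744j³ + 4116j² + 2058j + 343 = 14(196j³ + 294j² + 147j + 24) + 7, so k³ ≡ 7 (mod 14).

Equivalent; both directions hold.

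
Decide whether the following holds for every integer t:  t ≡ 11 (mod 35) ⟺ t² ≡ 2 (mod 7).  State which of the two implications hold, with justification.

The forward direction holds; the converse fails.

[⇒] Suppose t ≡ 11 (mod 35). Then t² ≡ 11² = 121 (mod 35), and since 7 ∣ 35, also t² ≡ 2 (mod 7).

[⇐] This fails: take t = 3. Then 3² = 9 ≡ 2 (mod 7), yet 3 ≡ 3 (mod 35), not 11.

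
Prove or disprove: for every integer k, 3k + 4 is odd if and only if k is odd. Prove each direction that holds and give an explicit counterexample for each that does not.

(⟸) Suppose k is odd; write k = 2j + 1. Then 3k + 4 = 3·(2j + 1) + 4 = 2·3j + 7, which is odd.

(⟹) Suppose 3k + 4 is odd. Since 3 is odd, 3k and k have the same parity, so 3k + 4 ≡ k + 4 (mod 2). As 4 is even, 3k + 4 is odd exactly when k is odd. Thus k is odd.

The biconditional holds.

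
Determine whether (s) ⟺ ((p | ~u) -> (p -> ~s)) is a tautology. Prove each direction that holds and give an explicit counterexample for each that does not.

Forward direction. This fails. Under u = F, p = T, s = T, the left side is true but the right side is false.

Converse. This fails. Under u = F, p = F, s = F, the left side is false but the right side is true.

(⇒) fails and (⇐) fails.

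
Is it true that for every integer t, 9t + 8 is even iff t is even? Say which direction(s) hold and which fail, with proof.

Forward direction. Suppose 9t + 8 is even. Since 9 is odd, 9t and t have the same parity, so 9t + 8 ≡ t + 8 (mod 2). As 8 is even, 9t + 8 is even exactly when t is even. Thus t is even.

Converse. Suppose t is even; write t = 2j. Then 9t + 8 = 9·(2j) + 8 = 2·9j + 8, which is even.

Both directions hold; the statement is true.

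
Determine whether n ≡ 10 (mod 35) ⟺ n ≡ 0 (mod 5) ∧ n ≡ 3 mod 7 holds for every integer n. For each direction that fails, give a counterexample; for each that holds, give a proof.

Both implications hold.

(→) Suppose n ≡ 10 (mod 35); write n = 35j + 10. Since 5 ∣ 35, reducing mod 5 gives n ≡ 10 ≡ 0 (mod 5); since 7 ∣ 35, reducing mod 7 gives n ≡ 10 ≡ 3 (mod 7).

(←) Conversely, if n ≡ 0 (mod 5) and n ≡ 3 (mod 7), then by the Chinese remainder theorem n ≡ 10 (mod 35). This is exactly n ≡ 10 (mod 35).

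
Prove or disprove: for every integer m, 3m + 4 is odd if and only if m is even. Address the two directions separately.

(⇒) fails and (⇐) fails.

(⇒) This fails: m = 7 gives 3m + 4 = 25, which is odd, but 7 is odd, not even.

(⇐) This also fails: m = 4 is even, but 3m + 4 = 16 is even, not odd.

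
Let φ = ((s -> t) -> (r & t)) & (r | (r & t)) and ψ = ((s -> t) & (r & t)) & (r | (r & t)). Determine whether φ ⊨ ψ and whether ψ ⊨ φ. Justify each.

[⇒] This fails. Under r = T, s = T, t = F, the left side is true but the right side is false.

[⇐] Assume the antecedent. If r is true, the antecedent forces (r = T, s = F, t = T) or (r = T, s = T, t = T), and the consequent holds there. If r is false, the antecedent cannot hold. Either way the consequent holds.

(⇒) fails; (⇐) holds.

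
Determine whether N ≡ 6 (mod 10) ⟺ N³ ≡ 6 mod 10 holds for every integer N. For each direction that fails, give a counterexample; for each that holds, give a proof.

(→) Suppose N ≡ 6 (mod 10). Write N = 10j + 6. Then (10j + 6)³ = 1000j³ + 1800j² + 1080j + 216 = 10(100j³ + 180j² + 108j + 21) + 6, so N³ ≡ 6 (mod 10).

(←) For the converse, argue contrapositively. If N ≢ 6 (mod 10), then N is congruent to one of 0, 1, 2, 3, 4, 5, 7, 8, 9 modulo 10, and these give N³ ≡ 0, 1, 8, 7, 4, 5, 3, 2, 9 respectively — never 6.

Both directions hold.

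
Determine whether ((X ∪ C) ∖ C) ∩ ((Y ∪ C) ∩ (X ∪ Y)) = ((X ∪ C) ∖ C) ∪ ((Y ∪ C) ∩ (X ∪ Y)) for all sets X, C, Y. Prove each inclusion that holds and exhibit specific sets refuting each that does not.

The sets are not equal: only the forward inclusion holds.

Forward inclusion. Let x ∈ ((X ∪ C) ∖ C) ∩ ((Y ∪ C) ∩ (X ∪ Y)). Then x ∈ X ∩ Y and x ∉ C, from which x ∈ ((X ∪ C) ∖ C) ∪ ((Y ∪ C) ∩ (X ∪ Y)).

Reverse inclusion. This inclusion fails. Take X = {1}, C = ∅, Y = ∅; then 1 ∈ ((X ∪ C) ∖ C) ∪ ((Y ∪ C) ∩ (X ∪ Y)) but 1 ∉ ((X ∪ C) ∖ C) ∩ ((Y ∪ C) ∩ (X ∪ Y)).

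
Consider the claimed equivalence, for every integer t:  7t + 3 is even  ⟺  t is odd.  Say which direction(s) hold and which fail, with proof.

Both implications hold.

(→) Suppose 7t + 3 is even. Since 7 is odd, 7t and t have the same parity, so 7t + 3 ≡ t + 3 (mod 2). As 3 is odd, 7t + 3 is even exactly when t is odd. Thus t is odd.

(←) Conversely, suppose t is odd; write t = 2j + 1. Then 7t + 3 = 7·(2j + 1) + 3 = 2·7j + 10, which is even.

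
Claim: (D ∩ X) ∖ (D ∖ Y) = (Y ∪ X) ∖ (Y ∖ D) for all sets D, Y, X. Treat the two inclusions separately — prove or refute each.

(⊆) Let x ∈ (D ∩ X) ∖ (D ∖ Y). Then x ∈ D ∩ Y ∩ X, from which x ∈ (Y ∪ X) ∖ (Y ∖ D).

(⊇) This inclusion fails. Take D = {1}, Y = {1}, X = ∅; then 1 ∈ (Y ∪ X) ∖ (Y ∖ D) but 1 ∉ (D ∩ X) ∖ (D ∖ Y).

Only the forward inclusion holds.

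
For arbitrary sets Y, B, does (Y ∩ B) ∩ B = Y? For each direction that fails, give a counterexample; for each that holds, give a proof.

The sets are not equal: only the forward inclusion holds.

(⊆) Let x ∈ (Y ∩ B) ∩ B. Then x ∈ Y ∩ B, from which x ∈ Y.

(⊇) This inclusion fails. Take Y = {1}, B = ∅; then 1 ∈ Y but 1 ∉ (Y ∩ B) ∩ B.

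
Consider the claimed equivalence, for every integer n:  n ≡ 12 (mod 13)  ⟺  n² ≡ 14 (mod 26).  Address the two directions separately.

(⇒) fails and (⇐) fails.

(→) This fails: take n = 25. Then 25 ≡ 12 (mod 13), but 25² = 625 ≡ 1 (mod 26), not 14.

(←) This fails: take n = 14. Then 14² = 196 ≡ 14 (mod 26), yet 14 ≡ 1 (mod 13), not 12.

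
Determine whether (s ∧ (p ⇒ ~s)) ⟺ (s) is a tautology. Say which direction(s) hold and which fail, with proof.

The forward direction holds; the converse fails.

[⇒] Assume the antecedent. If p is true, the antecedent cannot hold. If p is false, the antecedent forces (p = F, s = T), and s holds there. Either way s holds.

[⇐] This fails. Under p = T, s = T, the left side is false but the right side is true.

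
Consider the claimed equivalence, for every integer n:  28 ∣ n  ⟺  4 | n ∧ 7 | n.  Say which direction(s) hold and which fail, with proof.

(←) Suppose 4 ∣ n and 7 ∣ n. Any common multiple of 4 and 7 is a multiple of their lcm; here gcd(4, 7) = 1, so lcm(4, 7) = 4·7 = 28, so 28 ∣ n.

(→) If 28 ∣ n, write n = 28q. Since 28 = 7·4, n = 4·(7q), so 4 ∣ n; and since 28 = 4·7, n = 7·(4q), so 7 ∣ n.

Both directions hold; the statement is true.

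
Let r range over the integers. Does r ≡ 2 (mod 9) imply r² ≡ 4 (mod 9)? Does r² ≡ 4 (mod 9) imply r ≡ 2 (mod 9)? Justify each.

(⇒) holds; (⇐) fails.

[⇐] This fails: take r = 7. Then 7² = 49 ≡ 4 (mod 9), yet 7 ≡ 7 (mod 9), not 2.

[⇒] Suppose r ≡ 2 (mod 9). Write r = 9j + 2. Then (9j + 2)² = 81j² + 36j + 4 = 9(9j² + 4j) + 4, so r² ≡ 4 (mod 9).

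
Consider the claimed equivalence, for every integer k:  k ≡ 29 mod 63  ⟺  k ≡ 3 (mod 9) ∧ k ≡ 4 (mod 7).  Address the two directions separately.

Both directions fail.

(⇒) This fails: k = 29 gives 29 ≡ 29 (mod 63) but 29 ≡ 2 (mod 9), so the conjunction on the right does not hold.

(⇐) This fails: k = 39 satisfies both congruences on the right (39 ≡ 3 mod 9 and 39 ≡ 4 mod 7) yet 39 ≡ 39 (mod 63), not 29.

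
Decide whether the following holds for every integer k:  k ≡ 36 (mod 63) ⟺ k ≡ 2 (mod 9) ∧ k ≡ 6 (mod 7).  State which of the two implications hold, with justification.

Neither implication holds.

[⇒] This fails: k = 36 gives 36 ≡ 36 (mod 63) but 36 ≡ 0 (mod 9), so the conjunction on the right does not hold.

[⇐] This fails: k = 20 satisfies both congruences on the right (20 ≡ 2 mod 9 and 20 ≡ 6 mod 7) yet 20 ≡ 20 (mod 63), not 36.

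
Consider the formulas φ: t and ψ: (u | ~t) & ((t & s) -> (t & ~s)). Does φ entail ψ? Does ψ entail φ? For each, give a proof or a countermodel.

Neither implication holds.

(⇒) This fails. Under s = F, t = T, u = F, the left side is true but the right side is false.

(⇐) This fails. Under s = F, t = F, u = F, the left side is false but the right side is true.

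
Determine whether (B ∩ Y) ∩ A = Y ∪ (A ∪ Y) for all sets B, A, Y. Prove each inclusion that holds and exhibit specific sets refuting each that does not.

Only the forward inclusion holds.

(⊆) Let x ∈ (B ∩ Y) ∩ A. Then x ∈ B ∩ A ∩ Y, from which x ∈ Y ∪ (A ∪ Y).

(⊇) This inclusion fails. Take B = ∅, A = {1}, Y = ∅; then 1 ∈ Y ∪ (A ∪ Y) but 1 ∉ (B ∩ Y) ∩ A.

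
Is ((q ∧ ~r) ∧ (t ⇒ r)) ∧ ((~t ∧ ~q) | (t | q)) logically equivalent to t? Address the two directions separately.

(⟹) This fails. Under r = F, q = T, t = F, the left side is true but the right side is false.

(⟸) This fails. Under r = F, q = F, t = T, the left side is false but the right side is true.

Both directions fail.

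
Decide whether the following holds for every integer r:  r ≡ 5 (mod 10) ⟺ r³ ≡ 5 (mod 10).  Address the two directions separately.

Both directions hold; the statement is true.

(⟹) Suppose r ≡ 5 (mod 10). Write r = 10j + 5. Then (10j + 5)³ = 1000j³ + 1500j² + 750j + 125 = 10(100j³ + 150j² + 75j + 12) + 5, so r³ ≡ 5 (mod 10).

(⟸) Conversely, suppose r³ ≡ 5 (mod 10). The only residue r in {0, …, 9} with r³ ≡ 5 (mod 10) is r = 5, so r ≡ 5 (mod 10).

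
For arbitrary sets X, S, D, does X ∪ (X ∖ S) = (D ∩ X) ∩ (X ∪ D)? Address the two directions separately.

Only the reverse inclusion holds.

(⊇) Let x ∈ (D ∩ X) ∩ (X ∪ D). Then either x ∈ X ∩ D and x ∉ S; or x ∈ X ∩ S ∩ D. In each case x ∈ X ∪ (X ∖ S), so (D ∩ X) ∩ (X ∪ D) ⊆ X ∪ (X ∖ S).

(⊆) This inclusion fails. Take X = {1}, S = ∅, D = ∅; then 1 ∈ X ∪ (X ∖ S) but 1 ∉ (D ∩ X) ∩ (X ∪ D).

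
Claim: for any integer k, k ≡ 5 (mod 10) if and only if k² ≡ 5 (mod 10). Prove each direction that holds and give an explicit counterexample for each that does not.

Both directions hold; the statement is true.

(⇒) Suppose k ≡ 5 (mod 10). Write k = 10j + 5. Then (10j + 5)² = 100j² + 100j + 25 = 10(10j² + 10j + 2) + 5, so k² ≡ 5 (mod 10).

(⇐) For the converse, argue contrapositively. If k ≢ 5 (mod 10), then k is congruent to one of 0, 1, 2, 3, 4, 6, 7, 8, 9 modulo 10, and these give k² ≡ 0, 1, 4, 9, 6, 6, 9, 4, 1 respectively — never 5.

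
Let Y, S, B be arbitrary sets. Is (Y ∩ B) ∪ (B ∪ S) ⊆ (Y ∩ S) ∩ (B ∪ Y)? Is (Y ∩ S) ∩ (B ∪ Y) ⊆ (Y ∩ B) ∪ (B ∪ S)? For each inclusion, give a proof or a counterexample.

Only the reverse inclusion holds.

Forward inclusion. This inclusion fails. Take Y = ∅, S = {1}, B = ∅; then 1 ∈ (Y ∩ B) ∪ (B ∪ S) but 1 ∉ (Y ∩ S) ∩ (B ∪ Y).

Reverse inclusion. Let x ∈ (Y ∩ S) ∩ (B ∪ Y). Then either x ∈ Y ∩ S and x ∉ B; or x ∈ Y ∩ S ∩ B. In each case x ∈ (Y ∩ B) ∪ (B ∪ S), so (Y ∩ S) ∩ (B ∪ Y) ⊆ (Y ∩ B) ∪ (B ∪ S).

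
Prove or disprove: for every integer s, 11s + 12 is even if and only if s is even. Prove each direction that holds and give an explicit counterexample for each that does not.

The biconditional holds.

[⇒] Suppose 11s + 12 is even. Since 11 is odd, 11s and s have the same parity, so 11s + 12 ≡ s + 12 (mod 2). As 12 is even, 11s + 12 is even exactly when s is even. Thus s is even.

[⇐] Conversely, suppose s is even; write s = 2j. Then 11s + 12 = 11·(2j) + 12 = 2·11j + 12, which is even.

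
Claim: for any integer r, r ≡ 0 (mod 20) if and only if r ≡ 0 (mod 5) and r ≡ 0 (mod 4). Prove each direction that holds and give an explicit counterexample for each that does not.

(→) Suppose r ≡ 0 (mod 20); write r = 20j + 0. Since 5 ∣ 20, reducing mod 5 gives r ≡ 0 (mod 5); since 4 ∣ 20, reducing mod 4 gives r ≡ 0 (mod 4).

(←) Conversely, if r ≡ 0 (mod 5) and r ≡ 0 (mod 4), then by the Chinese remainder theorem r ≡ 0 (mod 20). This is exactly r ≡ 0 (mod 20).

Equivalent; both directions hold.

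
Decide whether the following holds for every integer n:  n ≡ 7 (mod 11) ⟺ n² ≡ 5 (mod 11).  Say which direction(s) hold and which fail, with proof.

Converse. This fails: take n = 4. Then 4² = 16 ≡ 5 (mod 11), yet 4 ≡ 4 (mod 11), not 7.

Forward direction. Suppose n ≡ 7 (mod 11). Write n = 11j + 7. Then (11j + 7)² = 121j² + 154j + 49 = 11(11j² + 14j + 4) + 5, so n² ≡ 5 (mod 11).

(⇒) holds; (⇐) fails.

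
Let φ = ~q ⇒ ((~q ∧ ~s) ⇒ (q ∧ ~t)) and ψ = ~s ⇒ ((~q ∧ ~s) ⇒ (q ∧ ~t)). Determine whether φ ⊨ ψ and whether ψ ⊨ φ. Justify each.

(⟸) Assume the antecedent. If q is true, ~q ⇒ ((~q ∧ ~s) ⇒ (q ∧ ~t)) reduces to true regardless of the other variables. If q is false, the antecedent forces (q = F, s = T, t = F) or (q = F, s = T, t = T), and ~q ⇒ ((~q ∧ ~s) ⇒ (q ∧ ~t)) holds there. Either way ~q ⇒ ((~q ∧ ~s) ⇒ (q ∧ ~t)) holds.

(⟹) Assume the antecedent. If q is true, ~s ⇒ ((~q ∧ ~s) ⇒ (q ∧ ~t)) reduces to true regardless of the other variables. If q is false, the antecedent forces (q = F, s = T, t = F) or (q = F, s = T, t = T), and ~s ⇒ ((~q ∧ ~s) ⇒ (q ∧ ~t)) holds there. Either way ~s ⇒ ((~q ∧ ~s) ⇒ (q ∧ ~t)) holds.

The biconditional holds.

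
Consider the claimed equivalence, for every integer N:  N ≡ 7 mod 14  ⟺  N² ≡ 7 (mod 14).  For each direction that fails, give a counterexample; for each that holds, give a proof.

Both directions hold; the statement is true.

Forward direction. Suppose N ≡ 7 mod 14. Write N = 14j + 7. Then (14j + 7)² = 196j² + 196j + 49 = 14(14j² + 14j + 3) + 7, so N² ≡ 7 (mod 14).

Converse. Suppose N² ≡ 7 (mod 14). The only residue r in {0, …, 13} with r² ≡ 7 (mod 14) is r = 7, so N ≡ 7 (mod 14).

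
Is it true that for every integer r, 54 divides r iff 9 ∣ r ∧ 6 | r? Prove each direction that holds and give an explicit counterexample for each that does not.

(⇒) holds; (⇐) fails.

(⟹) If 54 ∣ r, write r = 54q. Since 54 = 6·9, r = 9·(6q), so 9 ∣ r; and since 54 = 9·6, r = 6·(9q), so 6 ∣ r.

(⟸) This fails: take r = 18. Both 9 ∣ 18 and 6 ∣ 18, yet 18 is not a multiple of 54 (since 18 = 0·54 + 18), so 54 ∤ 18.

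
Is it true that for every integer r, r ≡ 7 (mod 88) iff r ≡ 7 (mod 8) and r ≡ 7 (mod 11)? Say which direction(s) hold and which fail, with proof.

(→) Suppose r ≡ 7 (mod 88); write r = 88j + 7. Since 8 ∣ 88, reducing mod 8 gives r ≡ 7 (mod 8); since 11 ∣ 88, reducing mod 11 gives r ≡ 7 (mod 11).

(←) Conversely, if r ≡ 7 (mod 8) and r ≡ 7 (mod 11), then by the Chinese remainder theorem r ≡ 7 (mod 88). This is exactly r ≡ 7 (mod 88).

Both directions hold; the statement is true.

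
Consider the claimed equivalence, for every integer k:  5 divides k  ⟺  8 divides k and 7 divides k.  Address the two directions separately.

Neither implication holds.

(⇒) This fails: take k = 5. Certainly 5 ∣ 5, but 8 ∤ 5.

(⇐) This fails: take k = 56. Both 8 ∣ 56 and 7 ∣ 56, yet 56 is not a multiple of 5 (since 56 = 11·5 + 1), so 5 ∤ 56.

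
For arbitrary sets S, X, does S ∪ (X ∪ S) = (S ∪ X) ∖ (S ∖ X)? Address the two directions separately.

Only the reverse inclusion holds.

(⊆) This inclusion fails. Take S = {1}, X = ∅; then 1 ∈ S ∪ (X ∪ S) but 1 ∉ (S ∪ X) ∖ (S ∖ X).

(⊇) Let x ∈ (S ∪ X) ∖ (S ∖ X). Then either x ∈ X and x ∉ S; or x ∈ S ∩ X. In each case x ∈ S ∪ (X ∪ S), so (S ∪ X) ∖ (S ∖ X) ⊆ S ∪ (X ∪ S).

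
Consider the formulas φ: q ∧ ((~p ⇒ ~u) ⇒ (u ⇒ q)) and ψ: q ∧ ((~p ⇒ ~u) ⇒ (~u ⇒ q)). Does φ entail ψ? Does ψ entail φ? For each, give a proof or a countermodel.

(→) Assume the antecedent. If p is true, the antecedent forces (p = T, q = T, u = F) or (p = T, q = T, u = T), and q ∧ ((~p ⇒ ~u) ⇒ (~u ⇒ q)) holds there. If p is false, the antecedent forces (p = F, q = T, u = F) or (p = F, q = T, u = T), and q ∧ ((~p ⇒ ~u) ⇒ (~u ⇒ q)) holds there. Either way q ∧ ((~p ⇒ ~u) ⇒ (~u ⇒ q)) holds.

(←) Assume the antecedent. If p is true, the antecedent forces (p = T, q = T, u = F) or (p = T, q = T, u = T), and q ∧ ((~p ⇒ ~u) ⇒ (u ⇒ q)) holds there. If p is false, the antecedent forces (p = F, q = T, u = F) or (p = F, q = T, u = T), and q ∧ ((~p ⇒ ~u) ⇒ (u ⇒ q)) holds there. Either way q ∧ ((~p ⇒ ~u) ⇒ (u ⇒ q)) holds.

The biconditional holds.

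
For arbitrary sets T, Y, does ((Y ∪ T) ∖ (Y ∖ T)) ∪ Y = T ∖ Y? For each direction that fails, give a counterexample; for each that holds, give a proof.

The sets are not equal: only the reverse inclusion holds.

(⊆) This inclusion fails. Take T = ∅, Y = {1}; then 1 ∈ ((Y ∪ T) ∖ (Y ∖ T)) ∪ Y but 1 ∉ T ∖ Y.

(⊇) Let x ∈ T ∖ Y. Then x ∈ T and x ∉ Y, from which x ∈ ((Y ∪ T) ∖ (Y ∖ T)) ∪ Y.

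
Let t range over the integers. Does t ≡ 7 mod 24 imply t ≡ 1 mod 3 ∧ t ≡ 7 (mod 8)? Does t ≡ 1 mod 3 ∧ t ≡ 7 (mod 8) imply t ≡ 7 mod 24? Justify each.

Equivalent; both directions hold.

Forward direction. Suppose t ≡ 7 (mod 24); write t = 24j + 7. Since 3 ∣ 24, reducing mod 3 gives t ≡ 7 ≡ 1 (mod 3); since 8 ∣ 24, reducing mod 8 gives t ≡ 7 (mod 8).

Converse. If t ≡ 1 (mod 3) and t ≡ 7 (mod 8), then by the Chinese remainder theorem t ≡ 7 (mod 24). This is exactly t ≡ 7 (mod 24).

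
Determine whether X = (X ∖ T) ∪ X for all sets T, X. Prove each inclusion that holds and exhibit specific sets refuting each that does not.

(⊆) Let x ∈ X. Then either x ∈ X and x ∉ T; or x ∈ T ∩ X. In each case x ∈ (X ∖ T) ∪ X, so X ⊆ (X ∖ T) ∪ X.

(⊇) Let x ∈ (X ∖ T) ∪ X. Then either x ∈ X and x ∉ T; or x ∈ T ∩ X. In each case x ∈ X, so (X ∖ T) ∪ X ⊆ X.

Both inclusions hold; the sets are equal.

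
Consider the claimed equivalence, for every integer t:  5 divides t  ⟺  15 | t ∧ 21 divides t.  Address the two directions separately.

(⇒) This fails: take t = 5. Certainly 5 ∣ 5, but 15 ∤ 5.

(⇐) Suppose 15 ∣ t and 21 ∣ t. Any common multiple of 15 and 21 is a multiple of their lcm; here lcm(15, 21) = 15·21/gcd(15, 21) = 315/3 = 105, so 105 ∣ t. Since 5 ∣ 105, it follows that 5 ∣ t.

The forward direction fails; the converse holds.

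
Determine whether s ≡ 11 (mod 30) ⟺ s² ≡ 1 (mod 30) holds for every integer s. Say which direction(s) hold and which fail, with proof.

The forward direction holds; the converse fails.

(⇒) Suppose s ≡ 11 (mod 30). Write s = 30j + 11. Then (30j + 11)² = 900j² + 660j + 121 = 30(30j² + 22j + 4) + 1, so s² ≡ 1 (mod 30).

(⇐) This fails: take s = 1. Then 1² = 1 ≡ 1 (mod 30), yet 1 ≡ 1 (mod 30), not 11.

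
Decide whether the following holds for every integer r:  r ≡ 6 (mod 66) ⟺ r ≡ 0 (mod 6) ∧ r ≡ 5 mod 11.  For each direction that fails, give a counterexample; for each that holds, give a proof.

(⇒) This fails: r = 6 gives 6 ≡ 6 (mod 66) but 6 ≡ 6 (mod 11), so the conjunction on the right does not hold.

(⇐) This fails: r = 60 satisfies both congruences on the right (60 ≡ 0 mod 6 and 60 ≡ 5 mod 11) yet 60 ≡ 60 (mod 66), not 6.

Both directions fail.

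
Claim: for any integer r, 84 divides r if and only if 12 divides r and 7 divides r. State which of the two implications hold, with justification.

(⇒) If 84 ∣ r, write r = 84q. Since 84 = 7·12, r = 12·(7q), so 12 ∣ r; and since 84 = 12·7, r = 7·(12q), so 7 ∣ r.

(⇐) Suppose 12 ∣ r and 7 ∣ r. Any common multiple of 12 and 7 is a multiple of their lcm; here gcd(12, 7) = 1, so lcm(12, 7) = 12·7 = 84, so 84 ∣ r.

Equivalent; both directions hold.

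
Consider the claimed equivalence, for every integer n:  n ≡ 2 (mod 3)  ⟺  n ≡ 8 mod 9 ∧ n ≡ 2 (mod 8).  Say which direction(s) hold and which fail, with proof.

(←) If n ≡ 8 (mod 9) and n ≡ 2 (mod 8), then by the Chinese remainder theorem n ≡ 26 (mod 72). Since 26 ≡ 2 (mod 3) and 3 ∣ 72, we get n ≡ 2 (mod 3).

(→) This fails: n = 2 gives 2 ≡ 2 (mod 3) but 2 ≡ 2 (mod 9), so the conjunction on the right does not hold.

Not equivalent: only (⇐) holds.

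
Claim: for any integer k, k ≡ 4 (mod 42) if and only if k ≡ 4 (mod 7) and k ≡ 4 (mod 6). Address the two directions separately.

Both implications hold.

(→) Suppose k ≡ 4 (mod 42); write k = 42j + 4. Since 7 ∣ 42, reducing mod 7 gives k ≡ 4 (mod 7); since 6 ∣ 42, reducing mod 6 gives k ≡ 4 (mod 6).

(←) Conversely, if k ≡ 4 (mod 7) and k ≡ 4 (mod 6), then by the Chinese remainder theorem k ≡ 4 (mod 42). This is exactly k ≡ 4 (mod 42).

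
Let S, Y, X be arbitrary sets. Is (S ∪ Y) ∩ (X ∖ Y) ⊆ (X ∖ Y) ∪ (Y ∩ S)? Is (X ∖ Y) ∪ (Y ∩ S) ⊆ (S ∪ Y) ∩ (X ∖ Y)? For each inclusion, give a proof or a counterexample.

(⟸) This inclusion fails. Take S = {1}, Y = {1}, X = ∅; then 1 ∈ (X ∖ Y) ∪ (Y ∩ S) but 1 ∉ (S ∪ Y) ∩ (X ∖ Y).

(⟹) Let x ∈ (S ∪ Y) ∩ (X ∖ Y). Then x ∈ S ∩ X and x ∉ Y, from which x ∈ (X ∖ Y) ∪ (Y ∩ S).

(⊆) holds; (⊇) fails.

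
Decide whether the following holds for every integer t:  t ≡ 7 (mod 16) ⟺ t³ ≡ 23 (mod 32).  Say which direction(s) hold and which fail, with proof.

(⇒) This fails: take t = 23. Then 23 ≡ 7 (mod 16), but 23³ = 12167 ≡ 7 (mod 32), not 23.

(⇐) Conversely, the residues r modulo 32 with r³ ≡ 23 (mod 32) are exactly {7}, and each is ≡ 7 (mod 16).

The forward direction fails; the converse holds.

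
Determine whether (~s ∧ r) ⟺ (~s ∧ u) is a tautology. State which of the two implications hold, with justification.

Neither direction holds.

[⇒] This fails. Under u = F, r = T, s = F, the left side is true but the right side is false.

[⇐] This fails. Under u = T, r = F, s = F, the left side is false but the right side is true.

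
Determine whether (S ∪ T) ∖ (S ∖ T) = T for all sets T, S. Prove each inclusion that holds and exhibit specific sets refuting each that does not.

Both inclusions hold.

(⟸) Let x ∈ T. Then either x ∈ T and x ∉ S; or x ∈ T ∩ S. In each case x ∈ (S ∪ T) ∖ (S ∖ T), so T ⊆ (S ∪ T) ∖ (S ∖ T).

(⟹) Let x ∈ (S ∪ T) ∖ (S ∖ T). Then either x ∈ T and x ∉ S; or x ∈ T ∩ S. In each case x ∈ T, so (S ∪ T) ∖ (S ∖ T) ⊆ T.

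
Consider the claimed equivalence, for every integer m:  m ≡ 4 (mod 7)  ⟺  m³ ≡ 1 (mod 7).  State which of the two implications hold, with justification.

(⇒) holds; (⇐) fails.

(→) Suppose m ≡ 4 (mod 7). Write m = 7j + 4. Then (7j + 4)³ = 343j³ + 588j² + 336j + 64 = 7(49j³ + 84j² + 48j + 9) + 1, so m³ ≡ 1 (mod 7).

(←) This fails: take m = 1. Then 1³ = 1 ≡ 1 (mod 7), yet 1 ≡ 1 (mod 7), not 4.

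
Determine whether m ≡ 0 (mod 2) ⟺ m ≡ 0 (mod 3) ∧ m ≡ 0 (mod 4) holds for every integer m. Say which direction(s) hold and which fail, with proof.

(⟹) This fails: m = 2 gives 2 ≡ 0 (mod 2) but 2 ≡ 2 (mod 3), so the conjunction on the right does not hold.

(⟸) Conversely, if m ≡ 0 (mod 3) and m ≡ 0 (mod 4), then by the Chinese remainder theorem m ≡ 0 (mod 12). Since 0 ≡ 0 (mod 2) and 2 ∣ 12, we get m ≡ 0 (mod 2).

Only the converse holds.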